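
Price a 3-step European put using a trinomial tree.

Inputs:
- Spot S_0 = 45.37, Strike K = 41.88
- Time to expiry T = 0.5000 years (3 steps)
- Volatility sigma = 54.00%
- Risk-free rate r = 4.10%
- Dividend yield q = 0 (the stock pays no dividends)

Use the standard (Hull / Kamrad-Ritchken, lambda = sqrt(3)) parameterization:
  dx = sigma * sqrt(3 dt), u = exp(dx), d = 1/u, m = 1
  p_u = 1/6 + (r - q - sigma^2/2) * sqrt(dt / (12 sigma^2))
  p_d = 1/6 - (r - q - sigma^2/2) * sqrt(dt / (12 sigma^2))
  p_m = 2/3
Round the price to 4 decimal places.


Answer: Price = V(0,0) = 4.5099

Derivation:
dt = T/N = 0.166667; dx = sigma*sqrt(3*dt) = 0.381838
u = exp(dx) = 1.464974; d = 1/u = 0.682606
p_u = 0.143795, p_m = 0.666667, p_d = 0.189539
Discount per step: exp(-r*dt) = 0.993190
Stock lattice S(k, j) with j the centered position index:
  k=0: S(0,+0) = 45.3700
  k=1: S(1,-1) = 30.9698; S(1,+0) = 45.3700; S(1,+1) = 66.4659
  k=2: S(2,-2) = 21.1402; S(2,-1) = 30.9698; S(2,+0) = 45.3700; S(2,+1) = 66.4659; S(2,+2) = 97.3708
  k=3: S(3,-3) = 14.4304; S(3,-2) = 21.1402; S(3,-1) = 30.9698; S(3,+0) = 45.3700; S(3,+1) = 66.4659; S(3,+2) = 97.3708; S(3,+3) = 142.6457
Terminal payoffs V(N, j) = max(K - S_T, 0):
  V(3,-3) = 27.449585; V(3,-2) = 20.739814; V(3,-1) = 10.910172; V(3,+0) = 0.000000; V(3,+1) = 0.000000; V(3,+2) = 0.000000; V(3,+3) = 0.000000
Backward induction: V(k, j) = exp(-r*dt) * [p_u * V(k+1, j+1) + p_m * V(k+1, j) + p_d * V(k+1, j-1)]
  V(2,-2) = exp(-r*dt) * [p_u*10.910172 + p_m*20.739814 + p_d*27.449585] = 20.457849
  V(2,-1) = exp(-r*dt) * [p_u*0.000000 + p_m*10.910172 + p_d*20.739814] = 11.128139
  V(2,+0) = exp(-r*dt) * [p_u*0.000000 + p_m*0.000000 + p_d*10.910172] = 2.053815
  V(2,+1) = exp(-r*dt) * [p_u*0.000000 + p_m*0.000000 + p_d*0.000000] = 0.000000
  V(2,+2) = exp(-r*dt) * [p_u*0.000000 + p_m*0.000000 + p_d*0.000000] = 0.000000
  V(1,-1) = exp(-r*dt) * [p_u*2.053815 + p_m*11.128139 + p_d*20.457849] = 11.512698
  V(1,+0) = exp(-r*dt) * [p_u*0.000000 + p_m*2.053815 + p_d*11.128139] = 3.454733
  V(1,+1) = exp(-r*dt) * [p_u*0.000000 + p_m*0.000000 + p_d*2.053815] = 0.386626
  V(0,+0) = exp(-r*dt) * [p_u*0.386626 + p_m*3.454733 + p_d*11.512698] = 4.509927


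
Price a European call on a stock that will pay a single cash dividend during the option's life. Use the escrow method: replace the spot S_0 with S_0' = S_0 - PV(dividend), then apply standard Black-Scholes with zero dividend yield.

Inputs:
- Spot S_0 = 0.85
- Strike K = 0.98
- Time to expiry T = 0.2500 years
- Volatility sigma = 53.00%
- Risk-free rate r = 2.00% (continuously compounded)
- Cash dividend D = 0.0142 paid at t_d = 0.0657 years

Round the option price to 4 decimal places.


PV(D) = D * exp(-r * t_d) = 0.0142 * 0.99868686 = 0.01418135
S_0' = S_0 - PV(D) = 0.8500 - 0.01418135 = 0.83581865
d1 = (ln(S_0'/K) + (r + sigma^2/2)*T) / (sigma*sqrt(T)) = -0.44916382
d2 = d1 - sigma*sqrt(T) = -0.71416382
exp(-rT) = 0.99501248
N(d1) = 0.32665674; N(d2) = 0.23756294
C = S_0' * N(d1) - K * exp(-rT) * N(d2) = 0.83581865 * 0.32665674 - 0.9800 * 0.99501248 * 0.23756294 = 0.0414

Answer: Price = 0.0414


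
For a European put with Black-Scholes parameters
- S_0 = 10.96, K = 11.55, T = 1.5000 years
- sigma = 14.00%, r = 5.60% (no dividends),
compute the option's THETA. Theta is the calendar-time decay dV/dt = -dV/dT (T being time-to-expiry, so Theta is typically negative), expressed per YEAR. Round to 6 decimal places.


Answer: Theta = 0.033074

Derivation:
d1 = 0.2698337171; d2 = 0.0983694351
phi(d1) = 0.3846799263; exp(-qT) = 1.0000000000; exp(-rT) = 0.9194312561
Theta = -S*exp(-qT)*phi(d1)*sigma/(2*sqrt(T)) + r*K*exp(-rT)*N(-d2) - q*S*exp(-qT)*N(-d1)
N(-d1) = 0.3936440911; N(-d2) = 0.4608194721; sqrt(T) = 1.2247448714
Term 1 = -10.9600 * 1.0000000000 * 0.3846799263 * 0.1400 / (2 * 1.2247448714) = -0.2409697288
Term 2 = 0.0560 * 11.5500 * 0.9194312561 * 0.4608194721 = 0.2740438731
Term 3 = 0 (no dividend yield, q = 0)
Theta = -0.2409697288 + (0.2740438731) + (0.0000000000) = 0.033074


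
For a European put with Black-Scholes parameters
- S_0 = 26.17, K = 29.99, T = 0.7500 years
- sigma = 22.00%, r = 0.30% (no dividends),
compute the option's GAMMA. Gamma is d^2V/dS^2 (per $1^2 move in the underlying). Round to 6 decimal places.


d1 = -0.6080562560; d2 = -0.7985818448
phi(d1) = 0.3316070026; exp(-qT) = 1.0000000000; exp(-rT) = 0.9977525294
Gamma = exp(-qT) * phi(d1) / (S * sigma * sqrt(T)) = 1.0000000000 * 0.3316070026 / (26.1700 * 0.2200 * 0.8660254038) = 0.066507

Answer: Gamma = 0.066507


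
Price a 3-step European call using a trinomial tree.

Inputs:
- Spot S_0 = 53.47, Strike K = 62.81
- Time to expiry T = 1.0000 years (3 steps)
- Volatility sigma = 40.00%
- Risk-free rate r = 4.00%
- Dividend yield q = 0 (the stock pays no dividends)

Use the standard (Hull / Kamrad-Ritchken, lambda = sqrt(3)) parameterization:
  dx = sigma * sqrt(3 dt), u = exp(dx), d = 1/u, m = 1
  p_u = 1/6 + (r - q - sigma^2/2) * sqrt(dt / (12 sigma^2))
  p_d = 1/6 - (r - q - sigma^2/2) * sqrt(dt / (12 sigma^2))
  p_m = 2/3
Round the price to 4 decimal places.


dt = T/N = 0.333333; dx = sigma*sqrt(3*dt) = 0.400000
u = exp(dx) = 1.491825; d = 1/u = 0.670320
p_u = 0.150000, p_m = 0.666667, p_d = 0.183333
Discount per step: exp(-r*dt) = 0.986755
Stock lattice S(k, j) with j the centered position index:
  k=0: S(0,+0) = 53.4700
  k=1: S(1,-1) = 35.8420; S(1,+0) = 53.4700; S(1,+1) = 79.7679
  k=2: S(2,-2) = 24.0256; S(2,-1) = 35.8420; S(2,+0) = 53.4700; S(2,+1) = 79.7679; S(2,+2) = 118.9997
  k=3: S(3,-3) = 16.1049; S(3,-2) = 24.0256; S(3,-1) = 35.8420; S(3,+0) = 53.4700; S(3,+1) = 79.7679; S(3,+2) = 118.9997; S(3,+3) = 177.5267
Terminal payoffs V(N, j) = max(S_T - K, 0):
  V(3,-3) = 0.000000; V(3,-2) = 0.000000; V(3,-1) = 0.000000; V(3,+0) = 0.000000; V(3,+1) = 16.957867; V(3,+2) = 56.189673; V(3,+3) = 114.716652
Backward induction: V(k, j) = exp(-r*dt) * [p_u * V(k+1, j+1) + p_m * V(k+1, j) + p_d * V(k+1, j-1)]
  V(2,-2) = exp(-r*dt) * [p_u*0.000000 + p_m*0.000000 + p_d*0.000000] = 0.000000
  V(2,-1) = exp(-r*dt) * [p_u*0.000000 + p_m*0.000000 + p_d*0.000000] = 0.000000
  V(2,+0) = exp(-r*dt) * [p_u*16.957867 + p_m*0.000000 + p_d*0.000000] = 2.509989
  V(2,+1) = exp(-r*dt) * [p_u*56.189673 + p_m*16.957867 + p_d*0.000000] = 19.472326
  V(2,+2) = exp(-r*dt) * [p_u*114.716652 + p_m*56.189673 + p_d*16.957867] = 57.010986
  V(1,-1) = exp(-r*dt) * [p_u*2.509989 + p_m*0.000000 + p_d*0.000000] = 0.371512
  V(1,+0) = exp(-r*dt) * [p_u*19.472326 + p_m*2.509989 + p_d*0.000000] = 4.533326
  V(1,+1) = exp(-r*dt) * [p_u*57.010986 + p_m*19.472326 + p_d*2.509989] = 21.702065
  V(0,+0) = exp(-r*dt) * [p_u*21.702065 + p_m*4.533326 + p_d*0.371512] = 6.261591

Answer: Price = V(0,0) = 6.2616


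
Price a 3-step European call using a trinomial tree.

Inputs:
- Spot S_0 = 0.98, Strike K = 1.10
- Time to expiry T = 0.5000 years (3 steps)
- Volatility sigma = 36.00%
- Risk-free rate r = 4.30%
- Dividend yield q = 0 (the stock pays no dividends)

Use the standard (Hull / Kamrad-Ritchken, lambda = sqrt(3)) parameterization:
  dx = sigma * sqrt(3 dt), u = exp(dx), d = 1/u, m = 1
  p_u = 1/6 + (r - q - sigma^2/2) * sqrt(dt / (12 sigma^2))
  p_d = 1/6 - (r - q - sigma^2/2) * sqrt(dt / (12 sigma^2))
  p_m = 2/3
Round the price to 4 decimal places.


Answer: Price = V(0,0) = 0.0667

Derivation:
dt = T/N = 0.166667; dx = sigma*sqrt(3*dt) = 0.254558
u = exp(dx) = 1.289892; d = 1/u = 0.775259
p_u = 0.159530, p_m = 0.666667, p_d = 0.173803
Discount per step: exp(-r*dt) = 0.992859
Stock lattice S(k, j) with j the centered position index:
  k=0: S(0,+0) = 0.9800
  k=1: S(1,-1) = 0.7598; S(1,+0) = 0.9800; S(1,+1) = 1.2641
  k=2: S(2,-2) = 0.5890; S(2,-1) = 0.7598; S(2,+0) = 0.9800; S(2,+1) = 1.2641; S(2,+2) = 1.6305
  k=3: S(3,-3) = 0.4566; S(3,-2) = 0.5890; S(3,-1) = 0.7598; S(3,+0) = 0.9800; S(3,+1) = 1.2641; S(3,+2) = 1.6305; S(3,+3) = 2.1032
Terminal payoffs V(N, j) = max(S_T - K, 0):
  V(3,-3) = 0.000000; V(3,-2) = 0.000000; V(3,-1) = 0.000000; V(3,+0) = 0.000000; V(3,+1) = 0.164094; V(3,+2) = 0.530545; V(3,+3) = 1.003227
Backward induction: V(k, j) = exp(-r*dt) * [p_u * V(k+1, j+1) + p_m * V(k+1, j) + p_d * V(k+1, j-1)]
  V(2,-2) = exp(-r*dt) * [p_u*0.000000 + p_m*0.000000 + p_d*0.000000] = 0.000000
  V(2,-1) = exp(-r*dt) * [p_u*0.000000 + p_m*0.000000 + p_d*0.000000] = 0.000000
  V(2,+0) = exp(-r*dt) * [p_u*0.164094 + p_m*0.000000 + p_d*0.000000] = 0.025991
  V(2,+1) = exp(-r*dt) * [p_u*0.530545 + p_m*0.164094 + p_d*0.000000] = 0.192648
  V(2,+2) = exp(-r*dt) * [p_u*1.003227 + p_m*0.530545 + p_d*0.164094] = 0.538389
  V(1,-1) = exp(-r*dt) * [p_u*0.025991 + p_m*0.000000 + p_d*0.000000] = 0.004117
  V(1,+0) = exp(-r*dt) * [p_u*0.192648 + p_m*0.025991 + p_d*0.000000] = 0.047717
  V(1,+1) = exp(-r*dt) * [p_u*0.538389 + p_m*0.192648 + p_d*0.025991] = 0.217276
  V(0,+0) = exp(-r*dt) * [p_u*0.217276 + p_m*0.047717 + p_d*0.004117] = 0.066709


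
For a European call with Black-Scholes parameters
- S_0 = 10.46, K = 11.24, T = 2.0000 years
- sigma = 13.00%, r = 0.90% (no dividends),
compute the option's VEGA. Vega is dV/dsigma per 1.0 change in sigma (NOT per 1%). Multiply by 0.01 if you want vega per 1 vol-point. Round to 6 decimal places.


d1 = -0.2013643528; d2 = -0.3852121159
phi(d1) = 0.3909356406; exp(-qT) = 1.0000000000; exp(-rT) = 0.9821610324
Vega = S * exp(-qT) * phi(d1) * sqrt(T) = 10.4600 * 1.0000000000 * 0.3909356406 * 1.4142135624 = 5.782983

Answer: Vega = 5.782983


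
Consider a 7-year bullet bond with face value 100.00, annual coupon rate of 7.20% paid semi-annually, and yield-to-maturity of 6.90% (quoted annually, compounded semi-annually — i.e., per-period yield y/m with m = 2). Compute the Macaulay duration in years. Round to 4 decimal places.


Answer: Macaulay duration = 5.6322 years

Derivation:
Coupon per period c = face * coupon_rate / m = 3.600000
Periods per year m = 2; per-period yield y/m = 0.034500
Number of cashflows N = 14
Cashflows (t years, CF_t, discount factor 1/(1+y/m)^(m*t), PV):
  t = 0.5000: CF_t = 3.600000, DF = 0.966651, PV = 3.479942
  t = 1.0000: CF_t = 3.600000, DF = 0.934413, PV = 3.363888
  t = 1.5000: CF_t = 3.600000, DF = 0.903251, PV = 3.251704
  t = 2.0000: CF_t = 3.600000, DF = 0.873128, PV = 3.143262
  t = 2.5000: CF_t = 3.600000, DF = 0.844010, PV = 3.038436
  t = 3.0000: CF_t = 3.600000, DF = 0.815863, PV = 2.937105
  t = 3.5000: CF_t = 3.600000, DF = 0.788654, PV = 2.839155
  t = 4.0000: CF_t = 3.600000, DF = 0.762353, PV = 2.744470
  t = 4.5000: CF_t = 3.600000, DF = 0.736929, PV = 2.652944
  t = 5.0000: CF_t = 3.600000, DF = 0.712353, PV = 2.564470
  t = 5.5000: CF_t = 3.600000, DF = 0.688596, PV = 2.478946
  t = 6.0000: CF_t = 3.600000, DF = 0.665632, PV = 2.396274
  t = 6.5000: CF_t = 3.600000, DF = 0.643433, PV = 2.316360
  t = 7.0000: CF_t = 103.600000, DF = 0.621975, PV = 64.436631
Price P = sum_t PV_t = 101.643586
Macaulay numerator sum_t t * PV_t:
  t * PV_t at t = 0.5000: 1.739971
  t * PV_t at t = 1.0000: 3.363888
  t * PV_t at t = 1.5000: 4.877556
  t * PV_t at t = 2.0000: 6.286523
  t * PV_t at t = 2.5000: 7.596089
  t * PV_t at t = 3.0000: 8.811316
  t * PV_t at t = 3.5000: 9.937041
  t * PV_t at t = 4.0000: 10.977881
  t * PV_t at t = 4.5000: 11.938247
  t * PV_t at t = 5.0000: 12.822348
  t * PV_t at t = 5.5000: 13.634203
  t * PV_t at t = 6.0000: 14.377647
  t * PV_t at t = 6.5000: 15.056340
  t * PV_t at t = 7.0000: 451.056417
Macaulay duration D = (sum_t t * PV_t) / P = 572.475467 / 101.643586 = 5.632185


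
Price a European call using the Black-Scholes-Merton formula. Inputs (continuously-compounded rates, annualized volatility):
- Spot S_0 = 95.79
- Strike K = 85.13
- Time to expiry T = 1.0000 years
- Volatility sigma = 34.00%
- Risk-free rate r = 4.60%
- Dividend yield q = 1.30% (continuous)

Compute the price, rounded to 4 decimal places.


d1 = (ln(S/K) + (r - q + 0.5*sigma^2) * T) / (sigma * sqrt(T)) = 0.61405528
d2 = d1 - sigma * sqrt(T) = 0.27405528
exp(-rT) = 0.95504196; exp(-qT) = 0.98708414
C = S_0 * exp(-qT) * N(d1) - K * exp(-rT) * N(d2)
N(d1) = 0.73041060; N(d2) = 0.60797893
C = 95.7900 * 0.98708414 * 0.73041060 - 85.1300 * 0.95504196 * 0.60797893 = 19.6320

Answer: Price = 19.6320


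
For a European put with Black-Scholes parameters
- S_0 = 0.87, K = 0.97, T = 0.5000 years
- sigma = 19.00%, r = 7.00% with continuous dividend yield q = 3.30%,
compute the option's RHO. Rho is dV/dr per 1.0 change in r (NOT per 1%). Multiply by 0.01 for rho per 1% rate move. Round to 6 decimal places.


d1 = -0.6049697459; d2 = -0.7393200343
phi(d1) = 0.3322283551; exp(-qT) = 0.9836353794; exp(-rT) = 0.9656054163
N(-d2) = 0.7701436566
Rho = -K*T*exp(-rT)*N(-d2) = -0.9700 * 0.5000 * 0.9656054163 * 0.7701436566 = -0.360673

Answer: Rho = -0.360673


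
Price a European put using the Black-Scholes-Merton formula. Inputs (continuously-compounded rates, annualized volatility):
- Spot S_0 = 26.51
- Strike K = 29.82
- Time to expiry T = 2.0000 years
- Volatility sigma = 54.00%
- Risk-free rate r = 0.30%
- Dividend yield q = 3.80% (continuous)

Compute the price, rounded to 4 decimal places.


Answer: Price = 10.8274

Derivation:
d1 = (ln(S/K) + (r - q + 0.5*sigma^2) * T) / (sigma * sqrt(T)) = 0.13610851
d2 = d1 - sigma * sqrt(T) = -0.62756681
exp(-rT) = 0.99401796; exp(-qT) = 0.92681621
P = K * exp(-rT) * N(-d2) - S_0 * exp(-qT) * N(-d1)
N(-d1) = 0.44586775; N(-d2) = 0.73485612
P = 29.8200 * 0.99401796 * 0.73485612 - 26.5100 * 0.92681621 * 0.44586775 = 10.8274


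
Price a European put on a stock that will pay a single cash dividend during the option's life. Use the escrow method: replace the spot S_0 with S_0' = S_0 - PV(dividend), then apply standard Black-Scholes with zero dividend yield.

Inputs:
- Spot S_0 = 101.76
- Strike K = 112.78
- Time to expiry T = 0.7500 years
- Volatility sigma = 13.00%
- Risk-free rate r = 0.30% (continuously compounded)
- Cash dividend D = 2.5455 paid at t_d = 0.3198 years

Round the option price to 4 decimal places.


PV(D) = D * exp(-r * t_d) = 2.5455 * 0.99904106 = 2.54305902
S_0' = S_0 - PV(D) = 101.7600 - 2.54305902 = 99.21694098
d1 = (ln(S_0'/K) + (r + sigma^2/2)*T) / (sigma*sqrt(T)) = -1.06181592
d2 = d1 - sigma*sqrt(T) = -1.17439922
exp(-rT) = 0.99775253
N(-d1) = 0.85584037; N(-d2) = 0.87988242
P = K * exp(-rT) * N(-d2) - S_0' * N(-d1) = 112.7800 * 0.99775253 * 0.87988242 - 99.21694098 * 0.85584037 = 14.0963

Answer: Price = 14.0963


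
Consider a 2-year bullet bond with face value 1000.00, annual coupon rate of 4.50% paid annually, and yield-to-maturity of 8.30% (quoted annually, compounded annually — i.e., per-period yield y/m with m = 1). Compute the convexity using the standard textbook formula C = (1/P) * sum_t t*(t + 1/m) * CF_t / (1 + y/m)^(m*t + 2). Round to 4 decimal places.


Answer: Convexity = 4.9636

Derivation:
Coupon per period c = face * coupon_rate / m = 45.000000
Periods per year m = 1; per-period yield y/m = 0.083000
Number of cashflows N = 2
Cashflows (t years, CF_t, discount factor 1/(1+y/m)^(m*t), PV):
  t = 1.0000: CF_t = 45.000000, DF = 0.923361, PV = 41.551247
  t = 2.0000: CF_t = 1045.000000, DF = 0.852596, PV = 890.962401
Price P = sum_t PV_t = 932.513648
Convexity numerator sum_t t*(t + 1/m) * CF_t / (1+y/m)^(m*t + 2):
  t = 1.0000: term = 70.852820
  t = 2.0000: term = 4557.783736
Convexity = (1/P) * sum = 4628.636556 / 932.513648 = 4.963613


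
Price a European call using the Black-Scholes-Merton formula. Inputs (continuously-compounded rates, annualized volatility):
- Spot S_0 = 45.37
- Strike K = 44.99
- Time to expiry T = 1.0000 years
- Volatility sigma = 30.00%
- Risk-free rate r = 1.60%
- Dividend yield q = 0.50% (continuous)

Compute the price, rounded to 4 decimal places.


d1 = (ln(S/K) + (r - q + 0.5*sigma^2) * T) / (sigma * sqrt(T)) = 0.21470284
d2 = d1 - sigma * sqrt(T) = -0.08529716
exp(-rT) = 0.98412732; exp(-qT) = 0.99501248
C = S_0 * exp(-qT) * N(d1) - K * exp(-rT) * N(d2)
N(d1) = 0.58500049; N(d2) = 0.46601257
C = 45.3700 * 0.99501248 * 0.58500049 - 44.9900 * 0.98412732 * 0.46601257 = 5.7760

Answer: Price = 5.7760


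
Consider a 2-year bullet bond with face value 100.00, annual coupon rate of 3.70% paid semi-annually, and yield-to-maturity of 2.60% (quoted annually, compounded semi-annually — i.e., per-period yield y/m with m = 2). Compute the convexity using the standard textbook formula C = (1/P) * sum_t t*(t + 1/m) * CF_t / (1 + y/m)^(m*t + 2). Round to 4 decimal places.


Coupon per period c = face * coupon_rate / m = 1.850000
Periods per year m = 2; per-period yield y/m = 0.013000
Number of cashflows N = 4
Cashflows (t years, CF_t, discount factor 1/(1+y/m)^(m*t), PV):
  t = 0.5000: CF_t = 1.850000, DF = 0.987167, PV = 1.826259
  t = 1.0000: CF_t = 1.850000, DF = 0.974498, PV = 1.802822
  t = 1.5000: CF_t = 1.850000, DF = 0.961992, PV = 1.779686
  t = 2.0000: CF_t = 101.850000, DF = 0.949647, PV = 96.721551
Price P = sum_t PV_t = 102.130318
Convexity numerator sum_t t*(t + 1/m) * CF_t / (1+y/m)^(m*t + 2):
  t = 0.5000: term = 0.889843
  t = 1.0000: term = 2.635271
  t = 1.5000: term = 5.202903
  t = 2.0000: term = 471.274960
Convexity = (1/P) * sum = 480.002977 / 102.130318 = 4.699907

Answer: Convexity = 4.6999


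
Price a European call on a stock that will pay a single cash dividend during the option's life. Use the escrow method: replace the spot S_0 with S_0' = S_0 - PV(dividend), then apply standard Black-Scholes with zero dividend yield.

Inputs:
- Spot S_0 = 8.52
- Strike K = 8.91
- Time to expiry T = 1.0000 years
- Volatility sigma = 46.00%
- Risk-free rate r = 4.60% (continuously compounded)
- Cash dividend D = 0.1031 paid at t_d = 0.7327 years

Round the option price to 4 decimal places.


PV(D) = D * exp(-r * t_d) = 0.1031 * 0.96685746 = 0.09968300
S_0' = S_0 - PV(D) = 8.5200 - 0.09968300 = 8.42031700
d1 = (ln(S_0'/K) + (r + sigma^2/2)*T) / (sigma*sqrt(T)) = 0.20711573
d2 = d1 - sigma*sqrt(T) = -0.25288427
exp(-rT) = 0.95504196
N(d1) = 0.58204026; N(d2) = 0.40017882
C = S_0' * N(d1) - K * exp(-rT) * N(d2) = 8.42031700 * 0.58204026 - 8.9100 * 0.95504196 * 0.40017882 = 1.4957

Answer: Price = 1.4957


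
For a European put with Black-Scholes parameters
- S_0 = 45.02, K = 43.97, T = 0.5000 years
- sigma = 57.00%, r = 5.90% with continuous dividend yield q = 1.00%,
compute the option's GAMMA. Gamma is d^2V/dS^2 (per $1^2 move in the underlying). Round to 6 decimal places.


Answer: Gamma = 0.020779

Derivation:
d1 = 0.3208633536; d2 = -0.0821875117
phi(d1) = 0.3789256834; exp(-qT) = 0.9950124792; exp(-rT) = 0.9709308776
Gamma = exp(-qT) * phi(d1) / (S * sigma * sqrt(T)) = 0.9950124792 * 0.3789256834 / (45.0200 * 0.5700 * 0.7071067812) = 0.020779


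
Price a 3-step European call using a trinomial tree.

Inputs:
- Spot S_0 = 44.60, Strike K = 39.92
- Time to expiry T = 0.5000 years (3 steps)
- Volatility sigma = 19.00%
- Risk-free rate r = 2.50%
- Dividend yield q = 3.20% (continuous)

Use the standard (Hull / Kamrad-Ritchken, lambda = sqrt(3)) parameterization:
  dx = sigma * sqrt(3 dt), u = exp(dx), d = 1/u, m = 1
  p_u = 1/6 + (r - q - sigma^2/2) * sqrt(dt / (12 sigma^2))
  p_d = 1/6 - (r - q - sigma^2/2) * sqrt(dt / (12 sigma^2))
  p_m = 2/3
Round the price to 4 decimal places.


dt = T/N = 0.166667; dx = sigma*sqrt(3*dt) = 0.134350
u = exp(dx) = 1.143793; d = 1/u = 0.874284
p_u = 0.151129, p_m = 0.666667, p_d = 0.182204
Discount per step: exp(-r*dt) = 0.995842
Stock lattice S(k, j) with j the centered position index:
  k=0: S(0,+0) = 44.6000
  k=1: S(1,-1) = 38.9931; S(1,+0) = 44.6000; S(1,+1) = 51.0132
  k=2: S(2,-2) = 34.0910; S(2,-1) = 38.9931; S(2,+0) = 44.6000; S(2,+1) = 51.0132; S(2,+2) = 58.3485
  k=3: S(3,-3) = 29.8052; S(3,-2) = 34.0910; S(3,-1) = 38.9931; S(3,+0) = 44.6000; S(3,+1) = 51.0132; S(3,+2) = 58.3485; S(3,+3) = 66.7387
Terminal payoffs V(N, j) = max(S_T - K, 0):
  V(3,-3) = 0.000000; V(3,-2) = 0.000000; V(3,-1) = 0.000000; V(3,+0) = 4.680000; V(3,+1) = 11.093186; V(3,+2) = 18.428546; V(3,+3) = 26.818682
Backward induction: V(k, j) = exp(-r*dt) * [p_u * V(k+1, j+1) + p_m * V(k+1, j) + p_d * V(k+1, j-1)]
  V(2,-2) = exp(-r*dt) * [p_u*0.000000 + p_m*0.000000 + p_d*0.000000] = 0.000000
  V(2,-1) = exp(-r*dt) * [p_u*4.680000 + p_m*0.000000 + p_d*0.000000] = 0.704342
  V(2,+0) = exp(-r*dt) * [p_u*11.093186 + p_m*4.680000 + p_d*0.000000] = 4.776557
  V(2,+1) = exp(-r*dt) * [p_u*18.428546 + p_m*11.093186 + p_d*4.680000] = 10.987384
  V(2,+2) = exp(-r*dt) * [p_u*26.818682 + p_m*18.428546 + p_d*11.093186] = 18.283662
  V(1,-1) = exp(-r*dt) * [p_u*4.776557 + p_m*0.704342 + p_d*0.000000] = 1.186484
  V(1,+0) = exp(-r*dt) * [p_u*10.987384 + p_m*4.776557 + p_d*0.704342] = 4.952539
  V(1,+1) = exp(-r*dt) * [p_u*18.283662 + p_m*10.987384 + p_d*4.776557] = 10.912858
  V(0,+0) = exp(-r*dt) * [p_u*10.912858 + p_m*4.952539 + p_d*1.186484] = 5.145639

Answer: Price = V(0,0) = 5.1456


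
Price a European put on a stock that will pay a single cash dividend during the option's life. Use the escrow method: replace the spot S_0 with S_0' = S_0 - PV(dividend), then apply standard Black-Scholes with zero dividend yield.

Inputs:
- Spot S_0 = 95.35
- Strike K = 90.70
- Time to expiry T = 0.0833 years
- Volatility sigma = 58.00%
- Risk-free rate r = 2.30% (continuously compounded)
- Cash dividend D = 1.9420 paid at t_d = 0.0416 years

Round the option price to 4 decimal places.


Answer: Price = 4.8000

Derivation:
PV(D) = D * exp(-r * t_d) = 1.9420 * 0.99904366 = 1.94014278
S_0' = S_0 - PV(D) = 95.3500 - 1.94014278 = 93.40985722
d1 = (ln(S_0'/K) + (r + sigma^2/2)*T) / (sigma*sqrt(T)) = 0.27100955
d2 = d1 - sigma*sqrt(T) = 0.10361146
exp(-rT) = 0.99808593
N(-d1) = 0.39319184; N(-d2) = 0.45873885
P = K * exp(-rT) * N(-d2) - S_0' * N(-d1) = 90.7000 * 0.99808593 * 0.45873885 - 93.40985722 * 0.39319184 = 4.8000


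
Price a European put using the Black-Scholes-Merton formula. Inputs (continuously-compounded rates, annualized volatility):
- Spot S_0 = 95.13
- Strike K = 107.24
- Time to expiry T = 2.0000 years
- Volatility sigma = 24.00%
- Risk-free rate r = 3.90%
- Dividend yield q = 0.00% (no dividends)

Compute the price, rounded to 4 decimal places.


d1 = (ln(S/K) + (r - q + 0.5*sigma^2) * T) / (sigma * sqrt(T)) = 0.04647773
d2 = d1 - sigma * sqrt(T) = -0.29293353
exp(-rT) = 0.92496443; exp(-qT) = 1.00000000
P = K * exp(-rT) * N(-d2) - S_0 * exp(-qT) * N(-d1)
N(-d1) = 0.48146474; N(-d2) = 0.61521352
P = 107.2400 * 0.92496443 * 0.61521352 - 95.1300 * 1.00000000 * 0.48146474 = 15.2232

Answer: Price = 15.2232


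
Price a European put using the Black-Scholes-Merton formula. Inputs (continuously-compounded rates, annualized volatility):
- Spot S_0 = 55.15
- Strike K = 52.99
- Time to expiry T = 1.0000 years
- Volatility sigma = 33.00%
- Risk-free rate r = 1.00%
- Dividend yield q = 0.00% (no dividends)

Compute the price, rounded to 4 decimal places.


d1 = (ln(S/K) + (r - q + 0.5*sigma^2) * T) / (sigma * sqrt(T)) = 0.31637433
d2 = d1 - sigma * sqrt(T) = -0.01362567
exp(-rT) = 0.99004983; exp(-qT) = 1.00000000
P = K * exp(-rT) * N(-d2) - S_0 * exp(-qT) * N(-d1)
N(-d1) = 0.37585920; N(-d2) = 0.50543569
P = 52.9900 * 0.99004983 * 0.50543569 - 55.1500 * 1.00000000 * 0.37585920 = 5.7879

Answer: Price = 5.7879


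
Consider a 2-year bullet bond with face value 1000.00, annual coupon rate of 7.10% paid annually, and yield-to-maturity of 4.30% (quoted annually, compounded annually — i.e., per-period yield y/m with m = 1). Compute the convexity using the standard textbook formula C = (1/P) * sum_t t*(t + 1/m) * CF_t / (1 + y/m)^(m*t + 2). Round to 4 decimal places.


Coupon per period c = face * coupon_rate / m = 71.000000
Periods per year m = 1; per-period yield y/m = 0.043000
Number of cashflows N = 2
Cashflows (t years, CF_t, discount factor 1/(1+y/m)^(m*t), PV):
  t = 1.0000: CF_t = 71.000000, DF = 0.958773, PV = 68.072867
  t = 2.0000: CF_t = 1071.000000, DF = 0.919245, PV = 984.511637
Price P = sum_t PV_t = 1052.584504
Convexity numerator sum_t t*(t + 1/m) * CF_t / (1+y/m)^(m*t + 2):
  t = 1.0000: term = 125.151316
  t = 2.0000: term = 5430.045735
Convexity = (1/P) * sum = 5555.197051 / 1052.584504 = 5.277673

Answer: Convexity = 5.2777


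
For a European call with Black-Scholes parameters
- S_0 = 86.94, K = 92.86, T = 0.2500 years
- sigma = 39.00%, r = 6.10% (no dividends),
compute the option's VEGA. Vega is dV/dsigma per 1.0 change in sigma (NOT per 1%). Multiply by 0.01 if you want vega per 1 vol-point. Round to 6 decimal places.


Answer: Vega = 17.115629

Derivation:
d1 = -0.1621141386; d2 = -0.3571141386
phi(d1) = 0.3937342734; exp(-qT) = 1.0000000000; exp(-rT) = 0.9848656924
Vega = S * exp(-qT) * phi(d1) * sqrt(T) = 86.9400 * 1.0000000000 * 0.3937342734 * 0.5000000000 = 17.115629


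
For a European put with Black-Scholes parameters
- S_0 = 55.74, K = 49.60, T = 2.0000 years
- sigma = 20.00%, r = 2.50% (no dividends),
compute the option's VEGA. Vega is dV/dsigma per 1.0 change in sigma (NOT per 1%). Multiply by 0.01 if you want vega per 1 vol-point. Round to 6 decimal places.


d1 = 0.7308202729; d2 = 0.4479775604
phi(d1) = 0.3054443526; exp(-qT) = 1.0000000000; exp(-rT) = 0.9512294245
Vega = S * exp(-qT) * phi(d1) * sqrt(T) = 55.7400 * 1.0000000000 * 0.3054443526 * 1.4142135624 = 24.077648

Answer: Vega = 24.077648


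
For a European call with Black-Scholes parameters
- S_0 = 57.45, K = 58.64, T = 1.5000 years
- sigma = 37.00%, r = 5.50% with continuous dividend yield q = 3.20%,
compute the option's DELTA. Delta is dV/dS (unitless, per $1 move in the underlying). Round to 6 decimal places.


Answer: Delta = 0.573397

Derivation:
d1 = 0.2574677354; d2 = -0.1956878671
phi(d1) = 0.3859361450; exp(-qT) = 0.9531337871; exp(-rT) = 0.9208114379
N(d1) = 0.6015911403
Delta = exp(-qT) * N(d1) = 0.9531337871 * 0.6015911403 = 0.573397


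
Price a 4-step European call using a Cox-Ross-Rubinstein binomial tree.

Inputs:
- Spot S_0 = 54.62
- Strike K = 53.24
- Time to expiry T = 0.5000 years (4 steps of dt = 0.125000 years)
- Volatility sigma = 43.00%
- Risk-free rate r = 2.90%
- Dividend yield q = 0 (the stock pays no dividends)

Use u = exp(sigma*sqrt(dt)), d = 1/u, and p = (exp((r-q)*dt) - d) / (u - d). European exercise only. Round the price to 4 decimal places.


Answer: Price = V(0,0) = 7.4400

Derivation:
dt = T/N = 0.125000
u = exp(sigma*sqrt(dt)) = 1.164193; d = 1/u = 0.858964
p = (exp((r-q)*dt) - d) / (u - d) = 0.473964
Discount per step: exp(-r*dt) = 0.996382
Stock lattice S(k, i) with i counting down-moves:
  k=0: S(0,0) = 54.6200
  k=1: S(1,0) = 63.5882; S(1,1) = 46.9166
  k=2: S(2,0) = 74.0289; S(2,1) = 54.6200; S(2,2) = 40.2997
  k=3: S(3,0) = 86.1840; S(3,1) = 63.5882; S(3,2) = 46.9166; S(3,3) = 34.6160
  k=4: S(4,0) = 100.3347; S(4,1) = 74.0289; S(4,2) = 54.6200; S(4,3) = 40.2997; S(4,4) = 29.7339
Terminal payoffs V(N, i) = max(S_T - K, 0):
  V(4,0) = 47.094735; V(4,1) = 20.788935; V(4,2) = 1.380000; V(4,3) = 0.000000; V(4,4) = 0.000000
Backward induction: V(k, i) = exp(-r*dt) * [p * V(k+1, i) + (1-p) * V(k+1, i+1)].
  V(3,0) = exp(-r*dt) * [p*47.094735 + (1-p)*20.788935] = 33.136598
  V(3,1) = exp(-r*dt) * [p*20.788935 + (1-p)*1.380000] = 10.540856
  V(3,2) = exp(-r*dt) * [p*1.380000 + (1-p)*0.000000] = 0.651704
  V(3,3) = exp(-r*dt) * [p*0.000000 + (1-p)*0.000000] = 0.000000
  V(2,0) = exp(-r*dt) * [p*33.136598 + (1-p)*10.540856] = 21.173529
  V(2,1) = exp(-r*dt) * [p*10.540856 + (1-p)*0.651704] = 5.319487
  V(2,2) = exp(-r*dt) * [p*0.651704 + (1-p)*0.000000] = 0.307766
  V(1,0) = exp(-r*dt) * [p*21.173529 + (1-p)*5.319487] = 12.787293
  V(1,1) = exp(-r*dt) * [p*5.319487 + (1-p)*0.307766] = 2.673432
  V(0,0) = exp(-r*dt) * [p*12.787293 + (1-p)*2.673432] = 7.440019


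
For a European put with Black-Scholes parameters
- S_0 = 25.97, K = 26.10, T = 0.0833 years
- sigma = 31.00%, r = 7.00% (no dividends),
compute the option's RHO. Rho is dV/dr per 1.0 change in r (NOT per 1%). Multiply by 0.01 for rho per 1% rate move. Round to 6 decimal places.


Answer: Rho = -1.111241

Derivation:
d1 = 0.0540985921; d2 = -0.0353728000
phi(d1) = 0.3983589236; exp(-qT) = 1.0000000000; exp(-rT) = 0.9941859673
N(-d2) = 0.5141087632
Rho = -K*T*exp(-rT)*N(-d2) = -26.1000 * 0.0833 * 0.9941859673 * 0.5141087632 = -1.111241


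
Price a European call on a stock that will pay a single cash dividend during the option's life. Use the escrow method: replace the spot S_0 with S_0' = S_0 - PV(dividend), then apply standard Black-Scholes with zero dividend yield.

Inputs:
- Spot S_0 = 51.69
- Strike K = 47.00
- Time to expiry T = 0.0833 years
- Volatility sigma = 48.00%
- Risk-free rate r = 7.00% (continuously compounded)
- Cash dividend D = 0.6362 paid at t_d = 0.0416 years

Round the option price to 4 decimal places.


PV(D) = D * exp(-r * t_d) = 0.6362 * 0.99709224 = 0.63435008
S_0' = S_0 - PV(D) = 51.6900 - 0.63435008 = 51.05564992
d1 = (ln(S_0'/K) + (r + sigma^2/2)*T) / (sigma*sqrt(T)) = 0.70880871
d2 = d1 - sigma*sqrt(T) = 0.57027236
exp(-rT) = 0.99418597
N(d1) = 0.76077840; N(d2) = 0.71575351
C = S_0' * N(d1) - K * exp(-rT) * N(d2) = 51.05564992 * 0.76077840 - 47.0000 * 0.99418597 * 0.71575351 = 5.3972

Answer: Price = 5.3972


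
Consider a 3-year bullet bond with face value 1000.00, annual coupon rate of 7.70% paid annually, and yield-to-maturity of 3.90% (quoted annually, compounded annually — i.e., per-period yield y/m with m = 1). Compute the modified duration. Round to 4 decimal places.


Coupon per period c = face * coupon_rate / m = 77.000000
Periods per year m = 1; per-period yield y/m = 0.039000
Number of cashflows N = 3
Cashflows (t years, CF_t, discount factor 1/(1+y/m)^(m*t), PV):
  t = 1.0000: CF_t = 77.000000, DF = 0.962464, PV = 74.109721
  t = 2.0000: CF_t = 77.000000, DF = 0.926337, PV = 71.327932
  t = 3.0000: CF_t = 1077.000000, DF = 0.891566, PV = 960.216270
Price P = sum_t PV_t = 1105.653923
First compute Macaulay numerator sum_t t * PV_t:
  t * PV_t at t = 1.0000: 74.109721
  t * PV_t at t = 2.0000: 142.655863
  t * PV_t at t = 3.0000: 2880.648811
Macaulay duration D = 3097.414395 / 1105.653923 = 2.801432
Modified duration = D / (1 + y/m) = 2.801432 / (1 + 0.039000) = 2.696277

Answer: Modified duration = 2.6963


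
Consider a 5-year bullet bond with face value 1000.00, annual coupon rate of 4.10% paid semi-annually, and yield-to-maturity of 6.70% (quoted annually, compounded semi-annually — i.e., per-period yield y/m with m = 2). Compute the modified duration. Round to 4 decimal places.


Answer: Modified duration = 4.3929

Derivation:
Coupon per period c = face * coupon_rate / m = 20.500000
Periods per year m = 2; per-period yield y/m = 0.033500
Number of cashflows N = 10
Cashflows (t years, CF_t, discount factor 1/(1+y/m)^(m*t), PV):
  t = 0.5000: CF_t = 20.500000, DF = 0.967586, PV = 19.835510
  t = 1.0000: CF_t = 20.500000, DF = 0.936222, PV = 19.192560
  t = 1.5000: CF_t = 20.500000, DF = 0.905876, PV = 18.570450
  t = 2.0000: CF_t = 20.500000, DF = 0.876512, PV = 17.968505
  t = 2.5000: CF_t = 20.500000, DF = 0.848101, PV = 17.386071
  t = 3.0000: CF_t = 20.500000, DF = 0.820611, PV = 16.822517
  t = 3.5000: CF_t = 20.500000, DF = 0.794011, PV = 16.277230
  t = 4.0000: CF_t = 20.500000, DF = 0.768274, PV = 15.749618
  t = 4.5000: CF_t = 20.500000, DF = 0.743371, PV = 15.239107
  t = 5.0000: CF_t = 1020.500000, DF = 0.719275, PV = 734.020517
Price P = sum_t PV_t = 891.062085
First compute Macaulay numerator sum_t t * PV_t:
  t * PV_t at t = 0.5000: 9.917755
  t * PV_t at t = 1.0000: 19.192560
  t * PV_t at t = 1.5000: 27.855674
  t * PV_t at t = 2.0000: 35.937009
  t * PV_t at t = 2.5000: 43.465178
  t * PV_t at t = 3.0000: 50.467551
  t * PV_t at t = 3.5000: 56.970304
  t * PV_t at t = 4.0000: 62.998470
  t * PV_t at t = 4.5000: 68.575984
  t * PV_t at t = 5.0000: 3670.102586
Macaulay duration D = 4045.483072 / 891.062085 = 4.540069
Modified duration = D / (1 + y/m) = 4.540069 / (1 + 0.033500) = 4.392906


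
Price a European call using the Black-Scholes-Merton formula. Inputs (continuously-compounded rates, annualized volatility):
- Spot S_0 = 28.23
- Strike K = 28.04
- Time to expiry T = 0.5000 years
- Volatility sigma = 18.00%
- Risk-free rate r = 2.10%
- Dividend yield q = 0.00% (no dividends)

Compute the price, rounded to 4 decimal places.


d1 = (ln(S/K) + (r - q + 0.5*sigma^2) * T) / (sigma * sqrt(T)) = 0.19919340
d2 = d1 - sigma * sqrt(T) = 0.07191417
exp(-rT) = 0.98955493; exp(-qT) = 1.00000000
C = S_0 * exp(-qT) * N(d1) - K * exp(-rT) * N(d2)
N(d1) = 0.57894427; N(d2) = 0.52866490
C = 28.2300 * 1.00000000 * 0.57894427 - 28.0400 * 0.98955493 * 0.52866490 = 1.6747

Answer: Price = 1.6747


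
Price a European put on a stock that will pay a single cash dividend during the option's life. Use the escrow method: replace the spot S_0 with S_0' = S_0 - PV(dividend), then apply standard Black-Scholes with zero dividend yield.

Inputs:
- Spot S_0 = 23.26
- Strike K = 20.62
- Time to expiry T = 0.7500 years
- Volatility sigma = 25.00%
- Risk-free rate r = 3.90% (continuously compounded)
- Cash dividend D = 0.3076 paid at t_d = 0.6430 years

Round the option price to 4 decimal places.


Answer: Price = 0.7412

Derivation:
PV(D) = D * exp(-r * t_d) = 0.3076 * 0.97523482 = 0.29998223
S_0' = S_0 - PV(D) = 23.2600 - 0.29998223 = 22.96001777
d1 = (ln(S_0'/K) + (r + sigma^2/2)*T) / (sigma*sqrt(T)) = 0.73984142
d2 = d1 - sigma*sqrt(T) = 0.52333507
exp(-rT) = 0.97117364
N(-d1) = 0.22969811; N(-d2) = 0.30037055
P = K * exp(-rT) * N(-d2) - S_0' * N(-d1) = 20.6200 * 0.97117364 * 0.30037055 - 22.96001777 * 0.22969811 = 0.7412


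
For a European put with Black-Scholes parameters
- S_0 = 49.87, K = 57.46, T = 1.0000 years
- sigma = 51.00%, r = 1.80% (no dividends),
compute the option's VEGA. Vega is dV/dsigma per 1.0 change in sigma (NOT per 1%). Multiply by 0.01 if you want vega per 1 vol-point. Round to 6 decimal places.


d1 = 0.0125109137; d2 = -0.4974890863
phi(d1) = 0.3989110598; exp(-qT) = 1.0000000000; exp(-rT) = 0.9821610324
Vega = S * exp(-qT) * phi(d1) * sqrt(T) = 49.8700 * 1.0000000000 * 0.3989110598 * 1.0000000000 = 19.893695

Answer: Vega = 19.893695


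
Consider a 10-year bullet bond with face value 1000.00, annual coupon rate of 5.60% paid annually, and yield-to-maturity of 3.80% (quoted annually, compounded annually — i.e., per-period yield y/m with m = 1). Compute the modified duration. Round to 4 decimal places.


Coupon per period c = face * coupon_rate / m = 56.000000
Periods per year m = 1; per-period yield y/m = 0.038000
Number of cashflows N = 10
Cashflows (t years, CF_t, discount factor 1/(1+y/m)^(m*t), PV):
  t = 1.0000: CF_t = 56.000000, DF = 0.963391, PV = 53.949904
  t = 2.0000: CF_t = 56.000000, DF = 0.928122, PV = 51.974859
  t = 3.0000: CF_t = 56.000000, DF = 0.894145, PV = 50.072119
  t = 4.0000: CF_t = 56.000000, DF = 0.861411, PV = 48.239035
  t = 5.0000: CF_t = 56.000000, DF = 0.829876, PV = 46.473059
  t = 6.0000: CF_t = 56.000000, DF = 0.799495, PV = 44.771733
  t = 7.0000: CF_t = 56.000000, DF = 0.770227, PV = 43.132691
  t = 8.0000: CF_t = 56.000000, DF = 0.742030, PV = 41.553652
  t = 9.0000: CF_t = 56.000000, DF = 0.714865, PV = 40.032420
  t = 10.0000: CF_t = 1056.000000, DF = 0.688694, PV = 727.261141
Price P = sum_t PV_t = 1147.460613
First compute Macaulay numerator sum_t t * PV_t:
  t * PV_t at t = 1.0000: 53.949904
  t * PV_t at t = 2.0000: 103.949718
  t * PV_t at t = 3.0000: 150.216356
  t * PV_t at t = 4.0000: 192.956141
  t * PV_t at t = 5.0000: 232.365295
  t * PV_t at t = 6.0000: 268.630398
  t * PV_t at t = 7.0000: 301.928836
  t * PV_t at t = 8.0000: 332.429216
  t * PV_t at t = 9.0000: 360.291781
  t * PV_t at t = 10.0000: 7272.611412
Macaulay duration D = 9269.329056 / 1147.460613 = 8.078124
Modified duration = D / (1 + y/m) = 8.078124 / (1 + 0.038000) = 7.782393

Answer: Modified duration = 7.7824


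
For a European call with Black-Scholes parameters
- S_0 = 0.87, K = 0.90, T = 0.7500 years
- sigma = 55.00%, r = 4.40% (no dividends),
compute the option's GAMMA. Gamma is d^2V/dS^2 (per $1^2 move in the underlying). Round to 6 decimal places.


d1 = 0.2362642184; d2 = -0.2400497537
phi(d1) = 0.3879615960; exp(-qT) = 1.0000000000; exp(-rT) = 0.9675385596
Gamma = exp(-qT) * phi(d1) / (S * sigma * sqrt(T)) = 1.0000000000 * 0.3879615960 / (0.8700 * 0.5500 * 0.8660254038) = 0.936216

Answer: Gamma = 0.936216


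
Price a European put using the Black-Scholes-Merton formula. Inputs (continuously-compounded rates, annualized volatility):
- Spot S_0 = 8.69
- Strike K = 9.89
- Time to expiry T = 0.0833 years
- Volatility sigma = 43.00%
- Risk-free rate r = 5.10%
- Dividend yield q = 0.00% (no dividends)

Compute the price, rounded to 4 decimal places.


d1 = (ln(S/K) + (r - q + 0.5*sigma^2) * T) / (sigma * sqrt(T)) = -0.94598419
d2 = d1 - sigma * sqrt(T) = -1.07008967
exp(-rT) = 0.99576071; exp(-qT) = 1.00000000
P = K * exp(-rT) * N(-d2) - S_0 * exp(-qT) * N(-d1)
N(-d1) = 0.82792167; N(-d2) = 0.85771053
P = 9.8900 * 0.99576071 * 0.85771053 - 8.6900 * 1.00000000 * 0.82792167 = 1.2522

Answer: Price = 1.2522


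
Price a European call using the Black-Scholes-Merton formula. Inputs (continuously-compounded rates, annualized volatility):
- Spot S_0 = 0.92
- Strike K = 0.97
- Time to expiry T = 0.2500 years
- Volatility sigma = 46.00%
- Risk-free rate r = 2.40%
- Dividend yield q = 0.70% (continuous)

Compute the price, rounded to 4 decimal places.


d1 = (ln(S/K) + (r - q + 0.5*sigma^2) * T) / (sigma * sqrt(T)) = -0.09661914
d2 = d1 - sigma * sqrt(T) = -0.32661914
exp(-rT) = 0.99401796; exp(-qT) = 0.99825153
C = S_0 * exp(-qT) * N(d1) - K * exp(-rT) * N(d2)
N(d1) = 0.46151443; N(d2) = 0.37197798
C = 0.9200 * 0.99825153 * 0.46151443 - 0.9700 * 0.99401796 * 0.37197798 = 0.0652

Answer: Price = 0.0652


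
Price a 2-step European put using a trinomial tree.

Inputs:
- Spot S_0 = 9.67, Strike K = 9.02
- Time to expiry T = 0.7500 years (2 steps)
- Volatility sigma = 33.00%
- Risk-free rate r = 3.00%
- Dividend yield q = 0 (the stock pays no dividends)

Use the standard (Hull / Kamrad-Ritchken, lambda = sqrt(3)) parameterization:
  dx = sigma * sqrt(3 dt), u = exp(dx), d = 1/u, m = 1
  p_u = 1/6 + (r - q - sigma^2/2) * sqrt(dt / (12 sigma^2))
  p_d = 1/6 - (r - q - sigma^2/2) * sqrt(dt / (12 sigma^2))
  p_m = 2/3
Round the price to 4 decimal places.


Answer: Price = V(0,0) = 0.6502

Derivation:
dt = T/N = 0.375000; dx = sigma*sqrt(3*dt) = 0.350018
u = exp(dx) = 1.419093; d = 1/u = 0.704676
p_u = 0.153569, p_m = 0.666667, p_d = 0.179764
Discount per step: exp(-r*dt) = 0.988813
Stock lattice S(k, j) with j the centered position index:
  k=0: S(0,+0) = 9.6700
  k=1: S(1,-1) = 6.8142; S(1,+0) = 9.6700; S(1,+1) = 13.7226
  k=2: S(2,-2) = 4.8018; S(2,-1) = 6.8142; S(2,+0) = 9.6700; S(2,+1) = 13.7226; S(2,+2) = 19.4737
Terminal payoffs V(N, j) = max(K - S_T, 0):
  V(2,-2) = 4.218192; V(2,-1) = 2.205788; V(2,+0) = 0.000000; V(2,+1) = 0.000000; V(2,+2) = 0.000000
Backward induction: V(k, j) = exp(-r*dt) * [p_u * V(k+1, j+1) + p_m * V(k+1, j) + p_d * V(k+1, j-1)]
  V(1,-1) = exp(-r*dt) * [p_u*0.000000 + p_m*2.205788 + p_d*4.218192] = 2.203872
  V(1,+0) = exp(-r*dt) * [p_u*0.000000 + p_m*0.000000 + p_d*2.205788] = 0.392086
  V(1,+1) = exp(-r*dt) * [p_u*0.000000 + p_m*0.000000 + p_d*0.000000] = 0.000000
  V(0,+0) = exp(-r*dt) * [p_u*0.000000 + p_m*0.392086 + p_d*2.203872] = 0.650212


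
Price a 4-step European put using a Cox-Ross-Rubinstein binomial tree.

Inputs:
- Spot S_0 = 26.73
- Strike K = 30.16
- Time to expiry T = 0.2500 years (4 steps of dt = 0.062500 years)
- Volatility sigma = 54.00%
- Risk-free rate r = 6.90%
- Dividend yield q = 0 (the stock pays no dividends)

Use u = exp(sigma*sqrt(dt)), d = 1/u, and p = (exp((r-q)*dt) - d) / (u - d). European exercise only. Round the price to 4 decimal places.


dt = T/N = 0.062500
u = exp(sigma*sqrt(dt)) = 1.144537; d = 1/u = 0.873716
p = (exp((r-q)*dt) - d) / (u - d) = 0.482259
Discount per step: exp(-r*dt) = 0.995697
Stock lattice S(k, i) with i counting down-moves:
  k=0: S(0,0) = 26.7300
  k=1: S(1,0) = 30.5935; S(1,1) = 23.3544
  k=2: S(2,0) = 35.0153; S(2,1) = 26.7300; S(2,2) = 20.4051
  k=3: S(3,0) = 40.0764; S(3,1) = 30.5935; S(3,2) = 23.3544; S(3,3) = 17.8283
  k=4: S(4,0) = 45.8689; S(4,1) = 35.0153; S(4,2) = 26.7300; S(4,3) = 20.4051; S(4,4) = 15.5769
Terminal payoffs V(N, i) = max(K - S_T, 0):
  V(4,0) = 0.000000; V(4,1) = 0.000000; V(4,2) = 3.430000; V(4,3) = 9.754866; V(4,4) = 14.583139
Backward induction: V(k, i) = exp(-r*dt) * [p * V(k+1, i) + (1-p) * V(k+1, i+1)].
  V(3,0) = exp(-r*dt) * [p*0.000000 + (1-p)*0.000000] = 0.000000
  V(3,1) = exp(-r*dt) * [p*0.000000 + (1-p)*3.430000] = 1.768209
  V(3,2) = exp(-r*dt) * [p*3.430000 + (1-p)*9.754866] = 6.675789
  V(3,3) = exp(-r*dt) * [p*9.754866 + (1-p)*14.583139] = 12.201925
  V(2,0) = exp(-r*dt) * [p*0.000000 + (1-p)*1.768209] = 0.911534
  V(2,1) = exp(-r*dt) * [p*1.768209 + (1-p)*6.675789] = 4.290519
  V(2,2) = exp(-r*dt) * [p*6.675789 + (1-p)*12.201925] = 9.495855
  V(1,0) = exp(-r*dt) * [p*0.911534 + (1-p)*4.290519] = 2.649521
  V(1,1) = exp(-r*dt) * [p*4.290519 + (1-p)*9.495855] = 6.955473
  V(0,0) = exp(-r*dt) * [p*2.649521 + (1-p)*6.955473] = 4.857893

Answer: Price = V(0,0) = 4.8579
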